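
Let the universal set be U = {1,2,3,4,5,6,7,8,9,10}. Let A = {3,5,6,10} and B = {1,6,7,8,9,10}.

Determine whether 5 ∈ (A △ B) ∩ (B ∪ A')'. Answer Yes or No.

5 ∈ A and 5 ∉ B, so 5 ∈ A △ B
5 ∈ A, so 5 ∉ A'
5 ∉ B and 5 ∉ A', so 5 ∉ B ∪ A'
5 ∈ (B ∪ A')' since 5 ∉ (B ∪ A')
5 ∈ (A △ B) and 5 ∈ (B ∪ A')', so 5 ∈ (A △ B) ∩ (B ∪ A')'

Yes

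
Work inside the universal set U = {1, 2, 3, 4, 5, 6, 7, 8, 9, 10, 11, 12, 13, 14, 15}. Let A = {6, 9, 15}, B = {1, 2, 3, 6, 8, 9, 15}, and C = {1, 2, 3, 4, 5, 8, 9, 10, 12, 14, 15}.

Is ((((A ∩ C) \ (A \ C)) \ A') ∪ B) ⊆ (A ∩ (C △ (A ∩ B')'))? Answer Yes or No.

No

A ∩ C = {9, 15}
A \ C = {6}
(A ∩ C) \ (A \ C) = {9, 15}
A' = {1, 2, 3, 4, 5, 7, 8, 10, 11, 12, 13, 14}
((A ∩ C) \ (A \ C)) \ A' = {9, 15}
(((A ∩ C) \ (A \ C)) \ A') ∪ B = {1, 2, 3, 6, 8, 9, 15}
B' = {4, 5, 7, 10, 11, 12, 13, 14}
A ∩ B' = {}
(A ∩ B')' = {1, 2, 3, 4, 5, 6, 7, 8, 9, 10, 11, 12, 13, 14, 15}
C △ (A ∩ B')' = {6, 7, 11, 13}
A ∩ (C △ (A ∩ B')') = {6}
1 ∈ (((A ∩ C) \ (A \ C)) \ A') ∪ B but 1 ∉ A ∩ (C △ (A ∩ B')'), so the inclusion fails.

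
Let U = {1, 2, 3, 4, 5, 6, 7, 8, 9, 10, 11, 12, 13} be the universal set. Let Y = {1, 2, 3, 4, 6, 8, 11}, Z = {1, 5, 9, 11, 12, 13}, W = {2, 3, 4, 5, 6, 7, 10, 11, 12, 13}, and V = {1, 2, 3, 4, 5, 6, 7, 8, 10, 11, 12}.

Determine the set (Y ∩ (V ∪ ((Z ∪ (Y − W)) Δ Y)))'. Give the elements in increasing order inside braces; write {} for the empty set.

{5, 7, 9, 10, 12, 13}

Y − W = {1, 8}
Z ∪ (Y − W) = {1, 5, 8, 9, 11, 12, 13}
(Z ∪ (Y − W)) Δ Y = {2, 3, 4, 5, 6, 9, 12, 13}
V ∪ ((Z ∪ (Y − W)) Δ Y) = {1, 2, 3, 4, 5, 6, 7, 8, 9, 10, 11, 12, 13}
Y ∩ (V ∪ ((Z ∪ (Y − W)) Δ Y)) = {1, 2, 3, 4, 6, 8, 11}
(Y ∩ (V ∪ ((Z ∪ (Y − W)) Δ Y)))' = {5, 7, 9, 10, 12, 13}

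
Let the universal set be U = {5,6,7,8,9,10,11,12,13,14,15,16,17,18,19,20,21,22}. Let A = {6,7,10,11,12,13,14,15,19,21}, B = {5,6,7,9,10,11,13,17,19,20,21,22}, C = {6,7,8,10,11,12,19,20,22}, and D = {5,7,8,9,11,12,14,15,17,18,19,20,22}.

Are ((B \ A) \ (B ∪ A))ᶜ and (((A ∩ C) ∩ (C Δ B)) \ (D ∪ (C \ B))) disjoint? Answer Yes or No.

B \ A = {5,9,17,20,22}
B ∪ A = {5,6,7,9,10,11,12,13,14,15,17,19,20,21,22}
(B \ A) \ (B ∪ A) = {}
((B \ A) \ (B ∪ A))ᶜ = {5,6,7,8,9,10,11,12,13,14,15,16,17,18,19,20,21,22}
A ∩ C = {6,7,10,11,12,19}
C Δ B = {5,8,9,12,13,17,21}
(A ∩ C) ∩ (C Δ B) = {12}
C \ B = {8,12}
D ∪ (C \ B) = {5,7,8,9,11,12,14,15,17,18,19,20,22}
((A ∩ C) ∩ (C Δ B)) \ (D ∪ (C \ B)) = {}
{5,6,7,8,9,10,11,12,13,14,15,16,17,18,19,20,21,22} and {} share no elements.

Yes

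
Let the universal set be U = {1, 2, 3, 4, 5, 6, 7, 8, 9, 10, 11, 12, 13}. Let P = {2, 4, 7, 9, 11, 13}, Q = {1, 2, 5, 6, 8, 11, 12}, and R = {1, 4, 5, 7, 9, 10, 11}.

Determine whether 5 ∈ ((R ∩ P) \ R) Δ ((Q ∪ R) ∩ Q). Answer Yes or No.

Yes

5 ∈ R and 5 ∉ P, so 5 ∉ R ∩ P
5 ∉ (R ∩ P) and 5 ∈ R, so 5 ∉ (R ∩ P) \ R
5 ∈ Q and 5 ∈ R, so 5 ∈ Q ∪ R
5 ∈ (Q ∪ R) and 5 ∈ Q, so 5 ∈ (Q ∪ R) ∩ Q
5 ∉ ((R ∩ P) \ R) and 5 ∈ ((Q ∪ R) ∩ Q), so 5 ∈ ((R ∩ P) \ R) Δ ((Q ∪ R) ∩ Q)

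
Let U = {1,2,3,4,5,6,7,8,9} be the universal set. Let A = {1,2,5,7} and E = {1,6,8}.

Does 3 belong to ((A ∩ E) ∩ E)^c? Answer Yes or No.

3 ∉ A and 3 ∉ E, so 3 ∉ A ∩ E
3 ∉ (A ∩ E) and 3 ∉ E, so 3 ∉ (A ∩ E) ∩ E
3 ∈ ((A ∩ E) ∩ E)^c since 3 ∉ ((A ∩ E) ∩ E)

Yes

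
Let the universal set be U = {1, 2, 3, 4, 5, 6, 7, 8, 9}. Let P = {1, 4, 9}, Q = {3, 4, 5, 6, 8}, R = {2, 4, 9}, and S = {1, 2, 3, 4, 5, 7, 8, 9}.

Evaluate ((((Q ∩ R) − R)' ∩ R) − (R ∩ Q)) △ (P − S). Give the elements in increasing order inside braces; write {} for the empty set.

Q ∩ R = {4}
(Q ∩ R) − R = {}
((Q ∩ R) − R)' = {1, 2, 3, 4, 5, 6, 7, 8, 9}
((Q ∩ R) − R)' ∩ R = {2, 4, 9}
R ∩ Q = {4}
(((Q ∩ R) − R)' ∩ R) − (R ∩ Q) = {2, 9}
P − S = {}
((((Q ∩ R) − R)' ∩ R) − (R ∩ Q)) △ (P − S) = {2, 9}

{2, 9}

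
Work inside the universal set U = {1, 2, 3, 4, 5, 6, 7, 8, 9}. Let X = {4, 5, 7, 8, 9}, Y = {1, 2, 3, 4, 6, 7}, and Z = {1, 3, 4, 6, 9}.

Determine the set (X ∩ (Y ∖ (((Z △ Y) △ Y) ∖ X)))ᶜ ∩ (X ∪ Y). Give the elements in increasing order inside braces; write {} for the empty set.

Z △ Y = {2, 7, 9}
(Z △ Y) △ Y = {1, 3, 4, 6, 9}
((Z △ Y) △ Y) ∖ X = {1, 3, 6}
Y ∖ (((Z △ Y) △ Y) ∖ X) = {2, 4, 7}
X ∩ (Y ∖ (((Z △ Y) △ Y) ∖ X)) = {4, 7}
(X ∩ (Y ∖ (((Z △ Y) △ Y) ∖ X)))ᶜ = {1, 2, 3, 5, 6, 8, 9}
X ∪ Y = {1, 2, 3, 4, 5, 6, 7, 8, 9}
(X ∩ (Y ∖ (((Z △ Y) △ Y) ∖ X)))ᶜ ∩ (X ∪ Y) = {1, 2, 3, 5, 6, 8, 9}

{1, 2, 3, 5, 6, 8, 9}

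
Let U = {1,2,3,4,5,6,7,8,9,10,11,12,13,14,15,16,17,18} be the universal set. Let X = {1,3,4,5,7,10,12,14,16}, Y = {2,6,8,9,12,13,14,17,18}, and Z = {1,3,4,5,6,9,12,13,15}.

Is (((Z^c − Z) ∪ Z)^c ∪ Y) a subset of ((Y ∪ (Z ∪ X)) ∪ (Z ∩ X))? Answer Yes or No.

Yes

Z^c = {2,7,8,10,11,14,16,17,18}
Z^c − Z = {2,7,8,10,11,14,16,17,18}
(Z^c − Z) ∪ Z = {1,2,3,4,5,6,7,8,9,10,11,12,13,14,15,16,17,18}
((Z^c − Z) ∪ Z)^c = {}
((Z^c − Z) ∪ Z)^c ∪ Y = {2,6,8,9,12,13,14,17,18}
Z ∪ X = {1,3,4,5,6,7,9,10,12,13,14,15,16}
Y ∪ (Z ∪ X) = {1,2,3,4,5,6,7,8,9,10,12,13,14,15,16,17,18}
Z ∩ X = {1,3,4,5,12}
(Y ∪ (Z ∪ X)) ∪ (Z ∩ X) = {1,2,3,4,5,6,7,8,9,10,12,13,14,15,16,17,18}
Every element of {2,6,8,9,12,13,14,17,18} is in {1,2,3,4,5,6,7,8,9,10,12,13,14,15,16,17,18}, so ((Z^c − Z) ∪ Z)^c ∪ Y ⊆ (Y ∪ (Z ∪ X)) ∪ (Z ∩ X).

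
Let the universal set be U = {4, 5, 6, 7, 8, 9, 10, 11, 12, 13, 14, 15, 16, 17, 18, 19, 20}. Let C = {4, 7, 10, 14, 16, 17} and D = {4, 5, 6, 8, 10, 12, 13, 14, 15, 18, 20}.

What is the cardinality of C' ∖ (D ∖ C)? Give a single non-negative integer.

C' = {5, 6, 8, 9, 11, 12, 13, 15, 18, 19, 20}
D ∖ C = {5, 6, 8, 12, 13, 15, 18, 20}
C' ∖ (D ∖ C) = {9, 11, 19}
|C' ∖ (D ∖ C)| = 3

3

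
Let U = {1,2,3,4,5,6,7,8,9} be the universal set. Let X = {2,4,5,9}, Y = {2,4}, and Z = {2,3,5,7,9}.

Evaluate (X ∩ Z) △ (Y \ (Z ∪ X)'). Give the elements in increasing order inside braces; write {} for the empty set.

{4,5,9}

X ∩ Z = {2,5,9}
Z ∪ X = {2,3,4,5,7,9}
(Z ∪ X)' = {1,6,8}
Y \ (Z ∪ X)' = {2,4}
(X ∩ Z) △ (Y \ (Z ∪ X)') = {4,5,9}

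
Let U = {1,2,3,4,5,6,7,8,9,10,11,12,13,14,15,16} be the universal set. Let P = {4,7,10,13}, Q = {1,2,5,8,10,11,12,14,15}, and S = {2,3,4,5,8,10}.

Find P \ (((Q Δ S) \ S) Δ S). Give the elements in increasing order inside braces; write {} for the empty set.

{7,13}

Q Δ S = {1,3,4,11,12,14,15}
(Q Δ S) \ S = {1,11,12,14,15}
((Q Δ S) \ S) Δ S = {1,2,3,4,5,8,10,11,12,14,15}
P \ (((Q Δ S) \ S) Δ S) = {7,13}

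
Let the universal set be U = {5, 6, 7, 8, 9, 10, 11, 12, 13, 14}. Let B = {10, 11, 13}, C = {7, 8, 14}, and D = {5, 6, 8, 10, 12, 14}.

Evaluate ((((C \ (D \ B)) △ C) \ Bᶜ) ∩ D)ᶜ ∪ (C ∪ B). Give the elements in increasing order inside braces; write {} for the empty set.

D \ B = {5, 6, 8, 12, 14}
C \ (D \ B) = {7}
(C \ (D \ B)) △ C = {8, 14}
Bᶜ = {5, 6, 7, 8, 9, 12, 14}
((C \ (D \ B)) △ C) \ Bᶜ = {}
(((C \ (D \ B)) △ C) \ Bᶜ) ∩ D = {}
((((C \ (D \ B)) △ C) \ Bᶜ) ∩ D)ᶜ = {5, 6, 7, 8, 9, 10, 11, 12, 13, 14}
C ∪ B = {7, 8, 10, 11, 13, 14}
((((C \ (D \ B)) △ C) \ Bᶜ) ∩ D)ᶜ ∪ (C ∪ B) = {5, 6, 7, 8, 9, 10, 11, 12, 13, 14}

{5, 6, 7, 8, 9, 10, 11, 12, 13, 14}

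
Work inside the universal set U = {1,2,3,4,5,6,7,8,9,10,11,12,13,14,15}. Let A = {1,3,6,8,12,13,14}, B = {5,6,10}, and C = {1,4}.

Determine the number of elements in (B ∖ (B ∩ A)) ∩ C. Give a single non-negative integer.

B ∩ A = {6}
B ∖ (B ∩ A) = {5,10}
(B ∖ (B ∩ A)) ∩ C = {}
|(B ∖ (B ∩ A)) ∩ C| = 0

0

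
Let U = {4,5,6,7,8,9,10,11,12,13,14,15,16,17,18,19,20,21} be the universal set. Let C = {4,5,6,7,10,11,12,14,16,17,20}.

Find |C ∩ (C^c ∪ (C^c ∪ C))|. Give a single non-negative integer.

11

C^c = {8,9,13,15,18,19,21}
C^c ∪ C = {4,5,6,7,8,9,10,11,12,13,14,15,16,17,18,19,20,21}
C^c ∪ (C^c ∪ C) = {4,5,6,7,8,9,10,11,12,13,14,15,16,17,18,19,20,21}
C ∩ (C^c ∪ (C^c ∪ C)) = {4,5,6,7,10,11,12,14,16,17,20}
|C ∩ (C^c ∪ (C^c ∪ C))| = 11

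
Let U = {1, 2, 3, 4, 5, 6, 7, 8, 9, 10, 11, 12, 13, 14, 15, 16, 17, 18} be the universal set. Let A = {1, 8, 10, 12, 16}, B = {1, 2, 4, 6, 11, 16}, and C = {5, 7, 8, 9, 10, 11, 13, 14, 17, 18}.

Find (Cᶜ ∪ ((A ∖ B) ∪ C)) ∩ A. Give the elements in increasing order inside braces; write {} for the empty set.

Cᶜ = {1, 2, 3, 4, 6, 12, 15, 16}
A ∖ B = {8, 10, 12}
(A ∖ B) ∪ C = {5, 7, 8, 9, 10, 11, 12, 13, 14, 17, 18}
Cᶜ ∪ ((A ∖ B) ∪ C) = {1, 2, 3, 4, 5, 6, 7, 8, 9, 10, 11, 12, 13, 14, 15, 16, 17, 18}
(Cᶜ ∪ ((A ∖ B) ∪ C)) ∩ A = {1, 8, 10, 12, 16}

{1, 8, 10, 12, 16}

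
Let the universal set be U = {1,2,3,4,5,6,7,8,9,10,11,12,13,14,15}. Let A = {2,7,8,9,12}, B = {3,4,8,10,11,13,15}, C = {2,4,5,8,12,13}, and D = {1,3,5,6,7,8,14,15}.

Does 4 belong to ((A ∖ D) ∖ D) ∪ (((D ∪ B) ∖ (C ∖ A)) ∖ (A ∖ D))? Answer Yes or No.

No

4 ∉ A and 4 ∉ D, so 4 ∉ A ∖ D
4 ∉ (A ∖ D) and 4 ∉ D, so 4 ∉ (A ∖ D) ∖ D
4 ∉ D and 4 ∈ B, so 4 ∈ D ∪ B
4 ∈ C and 4 ∉ A, so 4 ∈ C ∖ A
4 ∈ (D ∪ B) and 4 ∈ (C ∖ A), so 4 ∉ (D ∪ B) ∖ (C ∖ A)
4 ∉ A and 4 ∉ D, so 4 ∉ A ∖ D
4 ∉ ((D ∪ B) ∖ (C ∖ A)) and 4 ∉ (A ∖ D), so 4 ∉ ((D ∪ B) ∖ (C ∖ A)) ∖ (A ∖ D)
4 ∉ ((A ∖ D) ∖ D) and 4 ∉ (((D ∪ B) ∖ (C ∖ A)) ∖ (A ∖ D)), so 4 ∉ ((A ∖ D) ∖ D) ∪ (((D ∪ B) ∖ (C ∖ A)) ∖ (A ∖ D))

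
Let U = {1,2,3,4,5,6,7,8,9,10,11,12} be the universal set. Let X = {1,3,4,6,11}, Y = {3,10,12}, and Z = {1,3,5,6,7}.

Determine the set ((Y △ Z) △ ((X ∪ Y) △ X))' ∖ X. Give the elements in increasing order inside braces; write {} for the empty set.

{2,8,9,10,12}

Y △ Z = {1,5,6,7,10,12}
X ∪ Y = {1,3,4,6,10,11,12}
(X ∪ Y) △ X = {10,12}
(Y △ Z) △ ((X ∪ Y) △ X) = {1,5,6,7}
((Y △ Z) △ ((X ∪ Y) △ X))' = {2,3,4,8,9,10,11,12}
((Y △ Z) △ ((X ∪ Y) △ X))' ∖ X = {2,8,9,10,12}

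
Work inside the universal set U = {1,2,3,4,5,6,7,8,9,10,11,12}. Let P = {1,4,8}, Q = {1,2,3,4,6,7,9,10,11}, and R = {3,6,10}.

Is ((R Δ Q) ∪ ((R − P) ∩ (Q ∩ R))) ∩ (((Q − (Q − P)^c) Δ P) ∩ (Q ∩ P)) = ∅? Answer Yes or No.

R Δ Q = {1,2,4,7,9,11}
R − P = {3,6,10}
Q ∩ R = {3,6,10}
(R − P) ∩ (Q ∩ R) = {3,6,10}
(R Δ Q) ∪ ((R − P) ∩ (Q ∩ R)) = {1,2,3,4,6,7,9,10,11}
Q − P = {2,3,6,7,9,10,11}
(Q − P)^c = {1,4,5,8,12}
Q − (Q − P)^c = {2,3,6,7,9,10,11}
(Q − (Q − P)^c) Δ P = {1,2,3,4,6,7,8,9,10,11}
Q ∩ P = {1,4}
((Q − (Q − P)^c) Δ P) ∩ (Q ∩ P) = {1,4}
1 lies in both, so they are not disjoint.

No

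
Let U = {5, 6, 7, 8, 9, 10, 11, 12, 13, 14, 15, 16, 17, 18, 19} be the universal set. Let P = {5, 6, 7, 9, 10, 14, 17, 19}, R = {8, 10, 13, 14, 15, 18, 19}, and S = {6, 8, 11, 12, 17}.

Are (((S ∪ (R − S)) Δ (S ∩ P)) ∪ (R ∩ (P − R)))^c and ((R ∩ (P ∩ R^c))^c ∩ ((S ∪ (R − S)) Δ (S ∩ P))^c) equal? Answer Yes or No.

R − S = {10, 13, 14, 15, 18, 19}
S ∪ (R − S) = {6, 8, 10, 11, 12, 13, 14, 15, 17, 18, 19}
S ∩ P = {6, 17}
(S ∪ (R − S)) Δ (S ∩ P) = {8, 10, 11, 12, 13, 14, 15, 18, 19}
P − R = {5, 6, 7, 9, 17}
R ∩ (P − R) = {}
((S ∪ (R − S)) Δ (S ∩ P)) ∪ (R ∩ (P − R)) = {8, 10, 11, 12, 13, 14, 15, 18, 19}
(((S ∪ (R − S)) Δ (S ∩ P)) ∪ (R ∩ (P − R)))^c = {5, 6, 7, 9, 16, 17}
R^c = {5, 6, 7, 9, 11, 12, 16, 17}
P ∩ R^c = {5, 6, 7, 9, 17}
R ∩ (P ∩ R^c) = {}
(R ∩ (P ∩ R^c))^c = {5, 6, 7, 8, 9, 10, 11, 12, 13, 14, 15, 16, 17, 18, 19}
((S ∪ (R − S)) Δ (S ∩ P))^c = {5, 6, 7, 9, 16, 17}
(R ∩ (P ∩ R^c))^c ∩ ((S ∪ (R − S)) Δ (S ∩ P))^c = {5, 6, 7, 9, 16, 17}
Both equal {5, 6, 7, 9, 16, 17}, so (((S ∪ (R − S)) Δ (S ∩ P)) ∪ (R ∩ (P − R)))^c = (R ∩ (P ∩ R^c))^c ∩ ((S ∪ (R − S)) Δ (S ∩ P))^c.

Yes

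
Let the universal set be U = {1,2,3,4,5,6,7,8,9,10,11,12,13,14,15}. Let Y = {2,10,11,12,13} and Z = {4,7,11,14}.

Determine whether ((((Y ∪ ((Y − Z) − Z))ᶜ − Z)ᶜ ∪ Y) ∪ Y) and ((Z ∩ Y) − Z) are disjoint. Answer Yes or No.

Yes

Y − Z = {2,10,12,13}
(Y − Z) − Z = {2,10,12,13}
Y ∪ ((Y − Z) − Z) = {2,10,11,12,13}
(Y ∪ ((Y − Z) − Z))ᶜ = {1,3,4,5,6,7,8,9,14,15}
(Y ∪ ((Y − Z) − Z))ᶜ − Z = {1,3,5,6,8,9,15}
((Y ∪ ((Y − Z) − Z))ᶜ − Z)ᶜ = {2,4,7,10,11,12,13,14}
((Y ∪ ((Y − Z) − Z))ᶜ − Z)ᶜ ∪ Y = {2,4,7,10,11,12,13,14}
(((Y ∪ ((Y − Z) − Z))ᶜ − Z)ᶜ ∪ Y) ∪ Y = {2,4,7,10,11,12,13,14}
Z ∩ Y = {11}
(Z ∩ Y) − Z = {}
{2,4,7,10,11,12,13,14} and {} share no elements.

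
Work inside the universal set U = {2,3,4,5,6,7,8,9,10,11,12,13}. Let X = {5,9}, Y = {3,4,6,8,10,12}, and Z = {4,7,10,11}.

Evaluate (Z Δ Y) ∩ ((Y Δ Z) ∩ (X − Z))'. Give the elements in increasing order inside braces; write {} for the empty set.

Z Δ Y = {3,6,7,8,11,12}
Y Δ Z = {3,6,7,8,11,12}
X − Z = {5,9}
(Y Δ Z) ∩ (X − Z) = {}
((Y Δ Z) ∩ (X − Z))' = {2,3,4,5,6,7,8,9,10,11,12,13}
(Z Δ Y) ∩ ((Y Δ Z) ∩ (X − Z))' = {3,6,7,8,11,12}

{3,6,7,8,11,12}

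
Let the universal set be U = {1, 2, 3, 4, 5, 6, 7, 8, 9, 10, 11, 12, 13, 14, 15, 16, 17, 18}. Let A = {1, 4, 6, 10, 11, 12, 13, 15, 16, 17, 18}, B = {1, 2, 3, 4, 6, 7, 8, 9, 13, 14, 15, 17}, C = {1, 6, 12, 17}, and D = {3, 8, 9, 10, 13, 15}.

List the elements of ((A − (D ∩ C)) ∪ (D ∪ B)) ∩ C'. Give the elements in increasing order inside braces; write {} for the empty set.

{2, 3, 4, 7, 8, 9, 10, 11, 13, 14, 15, 16, 18}

D ∩ C = {}
A − (D ∩ C) = {1, 4, 6, 10, 11, 12, 13, 15, 16, 17, 18}
D ∪ B = {1, 2, 3, 4, 6, 7, 8, 9, 10, 13, 14, 15, 17}
(A − (D ∩ C)) ∪ (D ∪ B) = {1, 2, 3, 4, 6, 7, 8, 9, 10, 11, 12, 13, 14, 15, 16, 17, 18}
C' = {2, 3, 4, 5, 7, 8, 9, 10, 11, 13, 14, 15, 16, 18}
((A − (D ∩ C)) ∪ (D ∪ B)) ∩ C' = {2, 3, 4, 7, 8, 9, 10, 11, 13, 14, 15, 16, 18}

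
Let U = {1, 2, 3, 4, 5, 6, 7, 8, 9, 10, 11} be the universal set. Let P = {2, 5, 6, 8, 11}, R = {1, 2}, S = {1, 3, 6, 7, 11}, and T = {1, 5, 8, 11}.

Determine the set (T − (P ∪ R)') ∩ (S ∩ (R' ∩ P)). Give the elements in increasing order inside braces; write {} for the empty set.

{11}

P ∪ R = {1, 2, 5, 6, 8, 11}
(P ∪ R)' = {3, 4, 7, 9, 10}
T − (P ∪ R)' = {1, 5, 8, 11}
R' = {3, 4, 5, 6, 7, 8, 9, 10, 11}
R' ∩ P = {5, 6, 8, 11}
S ∩ (R' ∩ P) = {6, 11}
(T − (P ∪ R)') ∩ (S ∩ (R' ∩ P)) = {11}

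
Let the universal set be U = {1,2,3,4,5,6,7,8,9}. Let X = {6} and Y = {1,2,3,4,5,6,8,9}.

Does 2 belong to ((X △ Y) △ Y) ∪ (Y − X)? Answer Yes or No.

Yes

2 ∉ X and 2 ∈ Y, so 2 ∈ X △ Y
2 ∈ (X △ Y) and 2 ∈ Y, so 2 ∉ (X △ Y) △ Y
2 ∈ Y and 2 ∉ X, so 2 ∈ Y − X
2 ∉ ((X △ Y) △ Y) and 2 ∈ (Y − X), so 2 ∈ ((X △ Y) △ Y) ∪ (Y − X)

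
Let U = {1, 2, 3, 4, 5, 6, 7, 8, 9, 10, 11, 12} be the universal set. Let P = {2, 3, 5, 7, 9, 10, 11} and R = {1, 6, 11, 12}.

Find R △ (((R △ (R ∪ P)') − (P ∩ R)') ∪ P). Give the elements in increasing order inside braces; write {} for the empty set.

R ∪ P = {1, 2, 3, 5, 6, 7, 9, 10, 11, 12}
(R ∪ P)' = {4, 8}
R △ (R ∪ P)' = {1, 4, 6, 8, 11, 12}
P ∩ R = {11}
(P ∩ R)' = {1, 2, 3, 4, 5, 6, 7, 8, 9, 10, 12}
(R △ (R ∪ P)') − (P ∩ R)' = {11}
((R △ (R ∪ P)') − (P ∩ R)') ∪ P = {2, 3, 5, 7, 9, 10, 11}
R △ (((R △ (R ∪ P)') − (P ∩ R)') ∪ P) = {1, 2, 3, 5, 6, 7, 9, 10, 12}

{1, 2, 3, 5, 6, 7, 9, 10, 12}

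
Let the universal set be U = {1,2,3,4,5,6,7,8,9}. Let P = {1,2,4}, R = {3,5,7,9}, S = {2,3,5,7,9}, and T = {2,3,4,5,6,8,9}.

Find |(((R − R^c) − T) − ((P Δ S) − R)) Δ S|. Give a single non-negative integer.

4

R^c = {1,2,4,6,8}
R − R^c = {3,5,7,9}
(R − R^c) − T = {7}
P Δ S = {1,3,4,5,7,9}
(P Δ S) − R = {1,4}
((R − R^c) − T) − ((P Δ S) − R) = {7}
(((R − R^c) − T) − ((P Δ S) − R)) Δ S = {2,3,5,9}
|(((R − R^c) − T) − ((P Δ S) − R)) Δ S| = 4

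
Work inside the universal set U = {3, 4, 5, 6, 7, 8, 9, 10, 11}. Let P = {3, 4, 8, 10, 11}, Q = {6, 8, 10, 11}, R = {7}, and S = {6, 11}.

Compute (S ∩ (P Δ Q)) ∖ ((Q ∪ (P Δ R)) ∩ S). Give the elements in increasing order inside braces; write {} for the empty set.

{}

P Δ Q = {3, 4, 6}
S ∩ (P Δ Q) = {6}
P Δ R = {3, 4, 7, 8, 10, 11}
Q ∪ (P Δ R) = {3, 4, 6, 7, 8, 10, 11}
(Q ∪ (P Δ R)) ∩ S = {6, 11}
(S ∩ (P Δ Q)) ∖ ((Q ∪ (P Δ R)) ∩ S) = {}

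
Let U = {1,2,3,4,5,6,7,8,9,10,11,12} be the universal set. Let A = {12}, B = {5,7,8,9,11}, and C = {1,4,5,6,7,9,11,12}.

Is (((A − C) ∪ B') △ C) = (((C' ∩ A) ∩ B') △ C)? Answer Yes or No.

No

A − C = {}
B' = {1,2,3,4,6,10,12}
(A − C) ∪ B' = {1,2,3,4,6,10,12}
((A − C) ∪ B') △ C = {2,3,5,7,9,10,11}
C' = {2,3,8,10}
C' ∩ A = {}
(C' ∩ A) ∩ B' = {}
((C' ∩ A) ∩ B') △ C = {1,4,5,6,7,9,11,12}
1 ∈ ((C' ∩ A) ∩ B') △ C but 1 ∉ ((A − C) ∪ B') △ C, so they differ.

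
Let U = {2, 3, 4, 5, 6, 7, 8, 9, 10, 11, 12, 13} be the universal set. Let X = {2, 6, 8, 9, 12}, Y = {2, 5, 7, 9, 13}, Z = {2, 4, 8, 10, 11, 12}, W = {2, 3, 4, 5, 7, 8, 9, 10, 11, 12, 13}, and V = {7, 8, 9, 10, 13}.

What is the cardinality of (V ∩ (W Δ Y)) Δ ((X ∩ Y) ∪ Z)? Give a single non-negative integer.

W Δ Y = {3, 4, 8, 10, 11, 12}
V ∩ (W Δ Y) = {8, 10}
X ∩ Y = {2, 9}
(X ∩ Y) ∪ Z = {2, 4, 8, 9, 10, 11, 12}
(V ∩ (W Δ Y)) Δ ((X ∩ Y) ∪ Z) = {2, 4, 9, 11, 12}
|(V ∩ (W Δ Y)) Δ ((X ∩ Y) ∪ Z)| = 5

5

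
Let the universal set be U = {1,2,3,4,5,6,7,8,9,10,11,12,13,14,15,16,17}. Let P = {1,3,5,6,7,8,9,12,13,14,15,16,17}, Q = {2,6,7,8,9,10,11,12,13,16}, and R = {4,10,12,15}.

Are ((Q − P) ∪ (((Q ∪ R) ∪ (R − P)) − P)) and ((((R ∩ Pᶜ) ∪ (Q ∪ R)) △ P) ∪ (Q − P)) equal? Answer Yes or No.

No

Q − P = {2,10,11}
Q ∪ R = {2,4,6,7,8,9,10,11,12,13,15,16}
R − P = {4,10}
(Q ∪ R) ∪ (R − P) = {2,4,6,7,8,9,10,11,12,13,15,16}
((Q ∪ R) ∪ (R − P)) − P = {2,4,10,11}
(Q − P) ∪ (((Q ∪ R) ∪ (R − P)) − P) = {2,4,10,11}
Pᶜ = {2,4,10,11}
R ∩ Pᶜ = {4,10}
(R ∩ Pᶜ) ∪ (Q ∪ R) = {2,4,6,7,8,9,10,11,12,13,15,16}
((R ∩ Pᶜ) ∪ (Q ∪ R)) △ P = {1,2,3,4,5,10,11,14,17}
(((R ∩ Pᶜ) ∪ (Q ∪ R)) △ P) ∪ (Q − P) = {1,2,3,4,5,10,11,14,17}
1 ∈ (((R ∩ Pᶜ) ∪ (Q ∪ R)) △ P) ∪ (Q − P) but 1 ∉ (Q − P) ∪ (((Q ∪ R) ∪ (R − P)) − P), so they differ.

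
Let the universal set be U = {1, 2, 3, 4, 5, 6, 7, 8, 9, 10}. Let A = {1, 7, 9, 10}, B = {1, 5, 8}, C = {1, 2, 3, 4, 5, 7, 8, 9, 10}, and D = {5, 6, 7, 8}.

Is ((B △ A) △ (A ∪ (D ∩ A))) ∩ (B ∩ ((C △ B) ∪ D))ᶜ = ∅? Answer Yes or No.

B △ A = {5, 7, 8, 9, 10}
D ∩ A = {7}
A ∪ (D ∩ A) = {1, 7, 9, 10}
(B △ A) △ (A ∪ (D ∩ A)) = {1, 5, 8}
C △ B = {2, 3, 4, 7, 9, 10}
(C △ B) ∪ D = {2, 3, 4, 5, 6, 7, 8, 9, 10}
B ∩ ((C △ B) ∪ D) = {5, 8}
(B ∩ ((C △ B) ∪ D))ᶜ = {1, 2, 3, 4, 6, 7, 9, 10}
1 lies in both, so they are not disjoint.

No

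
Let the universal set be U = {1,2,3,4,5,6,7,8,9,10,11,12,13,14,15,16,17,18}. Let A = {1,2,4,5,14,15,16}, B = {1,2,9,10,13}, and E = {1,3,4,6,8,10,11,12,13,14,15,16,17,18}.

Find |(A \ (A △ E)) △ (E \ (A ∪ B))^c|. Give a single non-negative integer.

6

A △ E = {2,3,5,6,8,10,11,12,13,17,18}
A \ (A △ E) = {1,4,14,15,16}
A ∪ B = {1,2,4,5,9,10,13,14,15,16}
E \ (A ∪ B) = {3,6,8,11,12,17,18}
(E \ (A ∪ B))^c = {1,2,4,5,7,9,10,13,14,15,16}
(A \ (A △ E)) △ (E \ (A ∪ B))^c = {2,5,7,9,10,13}
|(A \ (A △ E)) △ (E \ (A ∪ B))^c| = 6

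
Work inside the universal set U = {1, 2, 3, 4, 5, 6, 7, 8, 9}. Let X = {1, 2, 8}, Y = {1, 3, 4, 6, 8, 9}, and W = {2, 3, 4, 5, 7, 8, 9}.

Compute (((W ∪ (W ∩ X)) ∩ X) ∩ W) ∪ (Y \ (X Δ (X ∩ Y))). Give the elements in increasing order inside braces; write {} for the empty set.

{1, 2, 3, 4, 6, 8, 9}

W ∩ X = {2, 8}
W ∪ (W ∩ X) = {2, 3, 4, 5, 7, 8, 9}
(W ∪ (W ∩ X)) ∩ X = {2, 8}
((W ∪ (W ∩ X)) ∩ X) ∩ W = {2, 8}
X ∩ Y = {1, 8}
X Δ (X ∩ Y) = {2}
Y \ (X Δ (X ∩ Y)) = {1, 3, 4, 6, 8, 9}
(((W ∪ (W ∩ X)) ∩ X) ∩ W) ∪ (Y \ (X Δ (X ∩ Y))) = {1, 2, 3, 4, 6, 8, 9}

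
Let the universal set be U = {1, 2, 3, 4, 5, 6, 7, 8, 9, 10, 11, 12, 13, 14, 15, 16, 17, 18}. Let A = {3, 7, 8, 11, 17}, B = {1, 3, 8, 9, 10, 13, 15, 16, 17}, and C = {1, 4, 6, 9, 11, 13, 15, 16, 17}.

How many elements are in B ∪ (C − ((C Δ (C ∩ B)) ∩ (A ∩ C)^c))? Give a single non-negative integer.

C ∩ B = {1, 9, 13, 15, 16, 17}
C Δ (C ∩ B) = {4, 6, 11}
A ∩ C = {11, 17}
(A ∩ C)^c = {1, 2, 3, 4, 5, 6, 7, 8, 9, 10, 12, 13, 14, 15, 16, 18}
(C Δ (C ∩ B)) ∩ (A ∩ C)^c = {4, 6}
C − ((C Δ (C ∩ B)) ∩ (A ∩ C)^c) = {1, 9, 11, 13, 15, 16, 17}
B ∪ (C − ((C Δ (C ∩ B)) ∩ (A ∩ C)^c)) = {1, 3, 8, 9, 10, 11, 13, 15, 16, 17}
|B ∪ (C − ((C Δ (C ∩ B)) ∩ (A ∩ C)^c))| = 10

10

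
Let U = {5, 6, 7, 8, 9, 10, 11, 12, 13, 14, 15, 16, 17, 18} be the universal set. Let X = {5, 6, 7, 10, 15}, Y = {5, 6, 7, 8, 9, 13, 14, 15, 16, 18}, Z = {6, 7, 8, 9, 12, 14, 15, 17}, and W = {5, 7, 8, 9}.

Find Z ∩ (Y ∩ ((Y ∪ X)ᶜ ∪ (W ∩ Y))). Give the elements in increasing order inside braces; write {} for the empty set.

Y ∪ X = {5, 6, 7, 8, 9, 10, 13, 14, 15, 16, 18}
(Y ∪ X)ᶜ = {11, 12, 17}
W ∩ Y = {5, 7, 8, 9}
(Y ∪ X)ᶜ ∪ (W ∩ Y) = {5, 7, 8, 9, 11, 12, 17}
Y ∩ ((Y ∪ X)ᶜ ∪ (W ∩ Y)) = {5, 7, 8, 9}
Z ∩ (Y ∩ ((Y ∪ X)ᶜ ∪ (W ∩ Y))) = {7, 8, 9}

{7, 8, 9}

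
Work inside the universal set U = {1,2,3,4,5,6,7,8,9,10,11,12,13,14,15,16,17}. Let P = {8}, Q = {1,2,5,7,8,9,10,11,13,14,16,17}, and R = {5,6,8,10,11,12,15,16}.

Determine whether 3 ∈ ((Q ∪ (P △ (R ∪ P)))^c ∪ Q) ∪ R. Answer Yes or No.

3 ∉ R and 3 ∉ P, so 3 ∉ R ∪ P
3 ∉ P and 3 ∉ (R ∪ P), so 3 ∉ P △ (R ∪ P)
3 ∉ Q and 3 ∉ (P △ (R ∪ P)), so 3 ∉ Q ∪ (P △ (R ∪ P))
3 ∈ (Q ∪ (P △ (R ∪ P)))^c since 3 ∉ (Q ∪ (P △ (R ∪ P)))
3 ∈ (Q ∪ (P △ (R ∪ P)))^c and 3 ∉ Q, so 3 ∈ (Q ∪ (P △ (R ∪ P)))^c ∪ Q
3 ∈ ((Q ∪ (P △ (R ∪ P)))^c ∪ Q) and 3 ∉ R, so 3 ∈ ((Q ∪ (P △ (R ∪ P)))^c ∪ Q) ∪ R

Yes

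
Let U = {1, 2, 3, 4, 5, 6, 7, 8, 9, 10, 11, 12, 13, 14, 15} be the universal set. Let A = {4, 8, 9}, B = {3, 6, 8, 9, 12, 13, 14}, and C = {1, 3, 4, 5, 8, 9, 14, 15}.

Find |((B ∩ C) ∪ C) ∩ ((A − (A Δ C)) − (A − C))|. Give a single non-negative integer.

3

B ∩ C = {3, 8, 9, 14}
(B ∩ C) ∪ C = {1, 3, 4, 5, 8, 9, 14, 15}
A Δ C = {1, 3, 5, 14, 15}
A − (A Δ C) = {4, 8, 9}
A − C = {}
(A − (A Δ C)) − (A − C) = {4, 8, 9}
((B ∩ C) ∪ C) ∩ ((A − (A Δ C)) − (A − C)) = {4, 8, 9}
|((B ∩ C) ∪ C) ∩ ((A − (A Δ C)) − (A − C))| = 3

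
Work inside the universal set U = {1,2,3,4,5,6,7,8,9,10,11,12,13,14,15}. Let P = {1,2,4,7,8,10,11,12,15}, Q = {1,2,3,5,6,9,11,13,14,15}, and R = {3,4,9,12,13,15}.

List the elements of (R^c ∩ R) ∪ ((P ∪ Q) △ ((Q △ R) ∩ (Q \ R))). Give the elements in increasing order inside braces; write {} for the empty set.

R^c = {1,2,5,6,7,8,10,11,14}
R^c ∩ R = {}
P ∪ Q = {1,2,3,4,5,6,7,8,9,10,11,12,13,14,15}
Q △ R = {1,2,4,5,6,11,12,14}
Q \ R = {1,2,5,6,11,14}
(Q △ R) ∩ (Q \ R) = {1,2,5,6,11,14}
(P ∪ Q) △ ((Q △ R) ∩ (Q \ R)) = {3,4,7,8,9,10,12,13,15}
(R^c ∩ R) ∪ ((P ∪ Q) △ ((Q △ R) ∩ (Q \ R))) = {3,4,7,8,9,10,12,13,15}

{3,4,7,8,9,10,12,13,15}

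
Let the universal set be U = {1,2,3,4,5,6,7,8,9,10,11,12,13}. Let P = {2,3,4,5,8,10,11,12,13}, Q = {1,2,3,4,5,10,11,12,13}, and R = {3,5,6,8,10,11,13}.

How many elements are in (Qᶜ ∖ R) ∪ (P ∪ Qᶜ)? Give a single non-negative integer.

12

Qᶜ = {6,7,8,9}
Qᶜ ∖ R = {7,9}
P ∪ Qᶜ = {2,3,4,5,6,7,8,9,10,11,12,13}
(Qᶜ ∖ R) ∪ (P ∪ Qᶜ) = {2,3,4,5,6,7,8,9,10,11,12,13}
|(Qᶜ ∖ R) ∪ (P ∪ Qᶜ)| = 12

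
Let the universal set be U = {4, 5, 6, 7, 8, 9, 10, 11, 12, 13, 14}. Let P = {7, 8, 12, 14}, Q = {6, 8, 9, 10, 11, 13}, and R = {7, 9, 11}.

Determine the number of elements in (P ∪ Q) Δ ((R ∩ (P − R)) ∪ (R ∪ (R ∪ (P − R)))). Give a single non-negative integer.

P ∪ Q = {6, 7, 8, 9, 10, 11, 12, 13, 14}
P − R = {8, 12, 14}
R ∩ (P − R) = {}
R ∪ (P − R) = {7, 8, 9, 11, 12, 14}
R ∪ (R ∪ (P − R)) = {7, 8, 9, 11, 12, 14}
(R ∩ (P − R)) ∪ (R ∪ (R ∪ (P − R))) = {7, 8, 9, 11, 12, 14}
(P ∪ Q) Δ ((R ∩ (P − R)) ∪ (R ∪ (R ∪ (P − R)))) = {6, 10, 13}
|(P ∪ Q) Δ ((R ∩ (P − R)) ∪ (R ∪ (R ∪ (P − R))))| = 3

3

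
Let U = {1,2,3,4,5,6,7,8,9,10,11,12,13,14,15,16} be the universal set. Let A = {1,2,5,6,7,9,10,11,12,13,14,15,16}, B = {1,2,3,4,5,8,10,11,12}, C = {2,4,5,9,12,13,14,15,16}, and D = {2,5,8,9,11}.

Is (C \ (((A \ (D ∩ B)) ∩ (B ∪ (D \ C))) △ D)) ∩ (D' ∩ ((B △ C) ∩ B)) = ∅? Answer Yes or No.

D ∩ B = {2,5,8,11}
A \ (D ∩ B) = {1,6,7,9,10,12,13,14,15,16}
D \ C = {8,11}
B ∪ (D \ C) = {1,2,3,4,5,8,10,11,12}
(A \ (D ∩ B)) ∩ (B ∪ (D \ C)) = {1,10,12}
((A \ (D ∩ B)) ∩ (B ∪ (D \ C))) △ D = {1,2,5,8,9,10,11,12}
C \ (((A \ (D ∩ B)) ∩ (B ∪ (D \ C))) △ D) = {4,13,14,15,16}
D' = {1,3,4,6,7,10,12,13,14,15,16}
B △ C = {1,3,8,9,10,11,13,14,15,16}
(B △ C) ∩ B = {1,3,8,10,11}
D' ∩ ((B △ C) ∩ B) = {1,3,10}
{4,13,14,15,16} and {1,3,10} share no elements.

Yes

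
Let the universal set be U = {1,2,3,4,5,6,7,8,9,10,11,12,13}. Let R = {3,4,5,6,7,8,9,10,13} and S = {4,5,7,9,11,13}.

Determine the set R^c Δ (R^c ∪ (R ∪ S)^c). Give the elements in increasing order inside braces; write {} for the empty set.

{}

R^c = {1,2,11,12}
R ∪ S = {3,4,5,6,7,8,9,10,11,13}
(R ∪ S)^c = {1,2,12}
R^c ∪ (R ∪ S)^c = {1,2,11,12}
R^c Δ (R^c ∪ (R ∪ S)^c) = {}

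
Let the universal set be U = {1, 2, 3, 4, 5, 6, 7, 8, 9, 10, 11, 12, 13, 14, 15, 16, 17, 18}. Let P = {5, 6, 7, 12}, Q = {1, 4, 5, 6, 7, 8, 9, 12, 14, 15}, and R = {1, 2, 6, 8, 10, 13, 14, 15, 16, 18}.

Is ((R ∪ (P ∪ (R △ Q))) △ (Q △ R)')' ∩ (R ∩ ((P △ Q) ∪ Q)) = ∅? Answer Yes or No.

R △ Q = {2, 4, 5, 7, 9, 10, 12, 13, 16, 18}
P ∪ (R △ Q) = {2, 4, 5, 6, 7, 9, 10, 12, 13, 16, 18}
R ∪ (P ∪ (R △ Q)) = {1, 2, 4, 5, 6, 7, 8, 9, 10, 12, 13, 14, 15, 16, 18}
Q △ R = {2, 4, 5, 7, 9, 10, 12, 13, 16, 18}
(Q △ R)' = {1, 3, 6, 8, 11, 14, 15, 17}
(R ∪ (P ∪ (R △ Q))) △ (Q △ R)' = {2, 3, 4, 5, 7, 9, 10, 11, 12, 13, 16, 17, 18}
((R ∪ (P ∪ (R △ Q))) △ (Q △ R)')' = {1, 6, 8, 14, 15}
P △ Q = {1, 4, 8, 9, 14, 15}
(P △ Q) ∪ Q = {1, 4, 5, 6, 7, 8, 9, 12, 14, 15}
R ∩ ((P △ Q) ∪ Q) = {1, 6, 8, 14, 15}
1 lies in both, so they are not disjoint.

No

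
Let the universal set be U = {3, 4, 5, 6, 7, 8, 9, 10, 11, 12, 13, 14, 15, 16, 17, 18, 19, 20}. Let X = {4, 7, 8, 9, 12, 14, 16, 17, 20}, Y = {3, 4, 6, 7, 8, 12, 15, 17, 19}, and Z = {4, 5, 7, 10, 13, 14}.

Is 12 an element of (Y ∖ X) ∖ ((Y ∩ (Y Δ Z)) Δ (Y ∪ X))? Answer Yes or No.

No

12 ∈ Y and 12 ∈ X, so 12 ∉ Y ∖ X
12 ∈ Y and 12 ∉ Z, so 12 ∈ Y Δ Z
12 ∈ Y and 12 ∈ (Y Δ Z), so 12 ∈ Y ∩ (Y Δ Z)
12 ∈ Y and 12 ∈ X, so 12 ∈ Y ∪ X
12 ∈ (Y ∩ (Y Δ Z)) and 12 ∈ (Y ∪ X), so 12 ∉ (Y ∩ (Y Δ Z)) Δ (Y ∪ X)
12 ∉ (Y ∖ X) and 12 ∉ ((Y ∩ (Y Δ Z)) Δ (Y ∪ X)), so 12 ∉ (Y ∖ X) ∖ ((Y ∩ (Y Δ Z)) Δ (Y ∪ X))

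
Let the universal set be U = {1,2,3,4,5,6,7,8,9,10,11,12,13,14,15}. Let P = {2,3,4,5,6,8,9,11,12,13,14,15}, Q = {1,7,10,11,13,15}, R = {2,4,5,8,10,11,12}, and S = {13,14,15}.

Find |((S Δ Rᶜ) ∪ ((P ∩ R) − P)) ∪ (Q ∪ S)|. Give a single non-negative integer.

10

Rᶜ = {1,3,6,7,9,13,14,15}
S Δ Rᶜ = {1,3,6,7,9}
P ∩ R = {2,4,5,8,11,12}
(P ∩ R) − P = {}
(S Δ Rᶜ) ∪ ((P ∩ R) − P) = {1,3,6,7,9}
Q ∪ S = {1,7,10,11,13,14,15}
((S Δ Rᶜ) ∪ ((P ∩ R) − P)) ∪ (Q ∪ S) = {1,3,6,7,9,10,11,13,14,15}
|((S Δ Rᶜ) ∪ ((P ∩ R) − P)) ∪ (Q ∪ S)| = 10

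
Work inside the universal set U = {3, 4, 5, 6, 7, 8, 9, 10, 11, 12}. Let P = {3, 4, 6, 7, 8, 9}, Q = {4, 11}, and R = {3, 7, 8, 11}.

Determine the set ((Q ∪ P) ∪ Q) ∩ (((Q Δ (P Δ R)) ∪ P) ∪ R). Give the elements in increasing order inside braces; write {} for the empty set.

{3, 4, 6, 7, 8, 9, 11}

Q ∪ P = {3, 4, 6, 7, 8, 9, 11}
(Q ∪ P) ∪ Q = {3, 4, 6, 7, 8, 9, 11}
P Δ R = {4, 6, 9, 11}
Q Δ (P Δ R) = {6, 9}
(Q Δ (P Δ R)) ∪ P = {3, 4, 6, 7, 8, 9}
((Q Δ (P Δ R)) ∪ P) ∪ R = {3, 4, 6, 7, 8, 9, 11}
((Q ∪ P) ∪ Q) ∩ (((Q Δ (P Δ R)) ∪ P) ∪ R) = {3, 4, 6, 7, 8, 9, 11}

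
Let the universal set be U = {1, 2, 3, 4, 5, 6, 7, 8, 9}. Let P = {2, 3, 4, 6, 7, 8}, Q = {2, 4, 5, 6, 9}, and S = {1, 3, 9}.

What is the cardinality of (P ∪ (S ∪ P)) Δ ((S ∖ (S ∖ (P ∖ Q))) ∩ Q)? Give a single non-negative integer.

S ∪ P = {1, 2, 3, 4, 6, 7, 8, 9}
P ∪ (S ∪ P) = {1, 2, 3, 4, 6, 7, 8, 9}
P ∖ Q = {3, 7, 8}
S ∖ (P ∖ Q) = {1, 9}
S ∖ (S ∖ (P ∖ Q)) = {3}
(S ∖ (S ∖ (P ∖ Q))) ∩ Q = {}
(P ∪ (S ∪ P)) Δ ((S ∖ (S ∖ (P ∖ Q))) ∩ Q) = {1, 2, 3, 4, 6, 7, 8, 9}
|(P ∪ (S ∪ P)) Δ ((S ∖ (S ∖ (P ∖ Q))) ∩ Q)| = 8

8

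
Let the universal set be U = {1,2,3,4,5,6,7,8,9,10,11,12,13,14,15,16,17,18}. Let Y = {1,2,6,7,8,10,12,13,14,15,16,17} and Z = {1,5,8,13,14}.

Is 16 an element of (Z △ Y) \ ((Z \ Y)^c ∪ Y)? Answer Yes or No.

No

16 ∉ Z and 16 ∈ Y, so 16 ∈ Z △ Y
16 ∉ Z and 16 ∈ Y, so 16 ∉ Z \ Y
16 ∈ (Z \ Y)^c since 16 ∉ (Z \ Y)
16 ∈ (Z \ Y)^c and 16 ∈ Y, so 16 ∈ (Z \ Y)^c ∪ Y
16 ∈ (Z △ Y) and 16 ∈ ((Z \ Y)^c ∪ Y), so 16 ∉ (Z △ Y) \ ((Z \ Y)^c ∪ Y)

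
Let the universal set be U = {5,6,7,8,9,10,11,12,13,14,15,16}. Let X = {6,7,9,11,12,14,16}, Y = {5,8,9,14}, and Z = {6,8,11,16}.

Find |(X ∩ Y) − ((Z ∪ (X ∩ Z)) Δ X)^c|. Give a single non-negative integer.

2

X ∩ Y = {9,14}
X ∩ Z = {6,11,16}
Z ∪ (X ∩ Z) = {6,8,11,16}
(Z ∪ (X ∩ Z)) Δ X = {7,8,9,12,14}
((Z ∪ (X ∩ Z)) Δ X)^c = {5,6,10,11,13,15,16}
(X ∩ Y) − ((Z ∪ (X ∩ Z)) Δ X)^c = {9,14}
|(X ∩ Y) − ((Z ∪ (X ∩ Z)) Δ X)^c| = 2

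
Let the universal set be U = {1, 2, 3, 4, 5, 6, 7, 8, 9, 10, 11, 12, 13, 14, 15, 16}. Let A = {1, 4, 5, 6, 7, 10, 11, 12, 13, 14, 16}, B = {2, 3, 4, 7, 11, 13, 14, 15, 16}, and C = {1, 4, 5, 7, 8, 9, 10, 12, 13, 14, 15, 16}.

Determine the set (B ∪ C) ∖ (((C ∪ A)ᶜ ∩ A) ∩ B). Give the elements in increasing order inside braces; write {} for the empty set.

{1, 2, 3, 4, 5, 7, 8, 9, 10, 11, 12, 13, 14, 15, 16}

B ∪ C = {1, 2, 3, 4, 5, 7, 8, 9, 10, 11, 12, 13, 14, 15, 16}
C ∪ A = {1, 4, 5, 6, 7, 8, 9, 10, 11, 12, 13, 14, 15, 16}
(C ∪ A)ᶜ = {2, 3}
(C ∪ A)ᶜ ∩ A = {}
((C ∪ A)ᶜ ∩ A) ∩ B = {}
(B ∪ C) ∖ (((C ∪ A)ᶜ ∩ A) ∩ B) = {1, 2, 3, 4, 5, 7, 8, 9, 10, 11, 12, 13, 14, 15, 16}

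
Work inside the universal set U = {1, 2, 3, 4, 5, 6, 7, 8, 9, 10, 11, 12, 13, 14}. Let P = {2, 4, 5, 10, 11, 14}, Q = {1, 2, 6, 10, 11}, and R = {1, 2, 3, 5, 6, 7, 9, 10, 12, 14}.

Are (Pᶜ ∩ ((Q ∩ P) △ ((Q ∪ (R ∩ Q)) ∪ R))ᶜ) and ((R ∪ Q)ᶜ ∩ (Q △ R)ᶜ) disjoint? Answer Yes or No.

No

Pᶜ = {1, 3, 6, 7, 8, 9, 12, 13}
Q ∩ P = {2, 10, 11}
R ∩ Q = {1, 2, 6, 10}
Q ∪ (R ∩ Q) = {1, 2, 6, 10, 11}
(Q ∪ (R ∩ Q)) ∪ R = {1, 2, 3, 5, 6, 7, 9, 10, 11, 12, 14}
(Q ∩ P) △ ((Q ∪ (R ∩ Q)) ∪ R) = {1, 3, 5, 6, 7, 9, 12, 14}
((Q ∩ P) △ ((Q ∪ (R ∩ Q)) ∪ R))ᶜ = {2, 4, 8, 10, 11, 13}
Pᶜ ∩ ((Q ∩ P) △ ((Q ∪ (R ∩ Q)) ∪ R))ᶜ = {8, 13}
R ∪ Q = {1, 2, 3, 5, 6, 7, 9, 10, 11, 12, 14}
(R ∪ Q)ᶜ = {4, 8, 13}
Q △ R = {3, 5, 7, 9, 11, 12, 14}
(Q △ R)ᶜ = {1, 2, 4, 6, 8, 10, 13}
(R ∪ Q)ᶜ ∩ (Q △ R)ᶜ = {4, 8, 13}
8 lies in both, so they are not disjoint.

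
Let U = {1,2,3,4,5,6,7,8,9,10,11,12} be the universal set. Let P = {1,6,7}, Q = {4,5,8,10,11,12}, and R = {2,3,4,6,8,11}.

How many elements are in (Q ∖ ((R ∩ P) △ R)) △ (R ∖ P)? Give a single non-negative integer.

8

R ∩ P = {6}
(R ∩ P) △ R = {2,3,4,8,11}
Q ∖ ((R ∩ P) △ R) = {5,10,12}
R ∖ P = {2,3,4,8,11}
(Q ∖ ((R ∩ P) △ R)) △ (R ∖ P) = {2,3,4,5,8,10,11,12}
|(Q ∖ ((R ∩ P) △ R)) △ (R ∖ P)| = 8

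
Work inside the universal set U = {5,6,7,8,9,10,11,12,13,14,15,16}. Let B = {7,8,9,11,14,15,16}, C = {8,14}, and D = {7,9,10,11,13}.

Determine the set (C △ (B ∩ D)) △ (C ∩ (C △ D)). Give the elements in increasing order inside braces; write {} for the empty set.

{7,9,11}

B ∩ D = {7,9,11}
C △ (B ∩ D) = {7,8,9,11,14}
C △ D = {7,8,9,10,11,13,14}
C ∩ (C △ D) = {8,14}
(C △ (B ∩ D)) △ (C ∩ (C △ D)) = {7,9,11}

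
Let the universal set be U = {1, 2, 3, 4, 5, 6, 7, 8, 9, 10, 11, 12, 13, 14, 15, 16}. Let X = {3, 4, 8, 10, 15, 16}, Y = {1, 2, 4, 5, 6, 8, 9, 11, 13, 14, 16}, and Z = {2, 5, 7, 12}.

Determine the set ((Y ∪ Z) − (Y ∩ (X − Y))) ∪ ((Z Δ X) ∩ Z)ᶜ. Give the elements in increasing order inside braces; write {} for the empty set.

{1, 2, 3, 4, 5, 6, 7, 8, 9, 10, 11, 12, 13, 14, 15, 16}

Y ∪ Z = {1, 2, 4, 5, 6, 7, 8, 9, 11, 12, 13, 14, 16}
X − Y = {3, 10, 15}
Y ∩ (X − Y) = {}
(Y ∪ Z) − (Y ∩ (X − Y)) = {1, 2, 4, 5, 6, 7, 8, 9, 11, 12, 13, 14, 16}
Z Δ X = {2, 3, 4, 5, 7, 8, 10, 12, 15, 16}
(Z Δ X) ∩ Z = {2, 5, 7, 12}
((Z Δ X) ∩ Z)ᶜ = {1, 3, 4, 6, 8, 9, 10, 11, 13, 14, 15, 16}
((Y ∪ Z) − (Y ∩ (X − Y))) ∪ ((Z Δ X) ∩ Z)ᶜ = {1, 2, 3, 4, 5, 6, 7, 8, 9, 10, 11, 12, 13, 14, 15, 16}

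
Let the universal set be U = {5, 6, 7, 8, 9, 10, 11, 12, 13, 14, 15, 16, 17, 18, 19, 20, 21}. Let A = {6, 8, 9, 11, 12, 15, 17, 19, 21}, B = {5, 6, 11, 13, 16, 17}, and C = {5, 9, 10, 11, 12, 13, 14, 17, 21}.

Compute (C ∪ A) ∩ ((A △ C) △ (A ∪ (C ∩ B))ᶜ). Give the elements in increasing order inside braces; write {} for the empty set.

{5, 6, 8, 13, 15, 19}

C ∪ A = {5, 6, 8, 9, 10, 11, 12, 13, 14, 15, 17, 19, 21}
A △ C = {5, 6, 8, 10, 13, 14, 15, 19}
C ∩ B = {5, 11, 13, 17}
A ∪ (C ∩ B) = {5, 6, 8, 9, 11, 12, 13, 15, 17, 19, 21}
(A ∪ (C ∩ B))ᶜ = {7, 10, 14, 16, 18, 20}
(A △ C) △ (A ∪ (C ∩ B))ᶜ = {5, 6, 7, 8, 13, 15, 16, 18, 19, 20}
(C ∪ A) ∩ ((A △ C) △ (A ∪ (C ∩ B))ᶜ) = {5, 6, 8, 13, 15, 19}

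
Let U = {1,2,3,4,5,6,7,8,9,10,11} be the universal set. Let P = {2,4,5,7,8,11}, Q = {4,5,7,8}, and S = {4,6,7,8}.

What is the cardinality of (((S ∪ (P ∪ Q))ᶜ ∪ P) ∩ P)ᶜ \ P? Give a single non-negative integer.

5

P ∪ Q = {2,4,5,7,8,11}
S ∪ (P ∪ Q) = {2,4,5,6,7,8,11}
(S ∪ (P ∪ Q))ᶜ = {1,3,9,10}
(S ∪ (P ∪ Q))ᶜ ∪ P = {1,2,3,4,5,7,8,9,10,11}
((S ∪ (P ∪ Q))ᶜ ∪ P) ∩ P = {2,4,5,7,8,11}
(((S ∪ (P ∪ Q))ᶜ ∪ P) ∩ P)ᶜ = {1,3,6,9,10}
(((S ∪ (P ∪ Q))ᶜ ∪ P) ∩ P)ᶜ \ P = {1,3,6,9,10}
|(((S ∪ (P ∪ Q))ᶜ ∪ P) ∩ P)ᶜ \ P| = 5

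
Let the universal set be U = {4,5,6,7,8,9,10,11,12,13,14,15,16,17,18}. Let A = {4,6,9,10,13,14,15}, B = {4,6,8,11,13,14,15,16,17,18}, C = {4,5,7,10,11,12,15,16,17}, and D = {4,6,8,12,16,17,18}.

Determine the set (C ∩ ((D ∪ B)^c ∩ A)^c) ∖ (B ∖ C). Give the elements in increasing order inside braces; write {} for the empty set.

D ∪ B = {4,6,8,11,12,13,14,15,16,17,18}
(D ∪ B)^c = {5,7,9,10}
(D ∪ B)^c ∩ A = {9,10}
((D ∪ B)^c ∩ A)^c = {4,5,6,7,8,11,12,13,14,15,16,17,18}
C ∩ ((D ∪ B)^c ∩ A)^c = {4,5,7,11,12,15,16,17}
B ∖ C = {6,8,13,14,18}
(C ∩ ((D ∪ B)^c ∩ A)^c) ∖ (B ∖ C) = {4,5,7,11,12,15,16,17}

{4,5,7,11,12,15,16,17}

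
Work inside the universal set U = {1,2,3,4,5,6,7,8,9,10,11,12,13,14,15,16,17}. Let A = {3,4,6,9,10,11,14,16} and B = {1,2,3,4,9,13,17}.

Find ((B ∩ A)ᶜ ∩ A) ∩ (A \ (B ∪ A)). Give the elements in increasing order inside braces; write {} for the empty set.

{}

B ∩ A = {3,4,9}
(B ∩ A)ᶜ = {1,2,5,6,7,8,10,11,12,13,14,15,16,17}
(B ∩ A)ᶜ ∩ A = {6,10,11,14,16}
B ∪ A = {1,2,3,4,6,9,10,11,13,14,16,17}
A \ (B ∪ A) = {}
((B ∩ A)ᶜ ∩ A) ∩ (A \ (B ∪ A)) = {}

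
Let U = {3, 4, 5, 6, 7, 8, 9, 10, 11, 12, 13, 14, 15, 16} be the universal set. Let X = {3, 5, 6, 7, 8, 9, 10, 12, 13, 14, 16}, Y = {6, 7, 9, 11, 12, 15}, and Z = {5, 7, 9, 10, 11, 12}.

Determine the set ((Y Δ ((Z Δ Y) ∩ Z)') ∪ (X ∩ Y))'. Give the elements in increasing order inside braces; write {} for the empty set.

Z Δ Y = {5, 6, 10, 15}
(Z Δ Y) ∩ Z = {5, 10}
((Z Δ Y) ∩ Z)' = {3, 4, 6, 7, 8, 9, 11, 12, 13, 14, 15, 16}
Y Δ ((Z Δ Y) ∩ Z)' = {3, 4, 8, 13, 14, 16}
X ∩ Y = {6, 7, 9, 12}
(Y Δ ((Z Δ Y) ∩ Z)') ∪ (X ∩ Y) = {3, 4, 6, 7, 8, 9, 12, 13, 14, 16}
((Y Δ ((Z Δ Y) ∩ Z)') ∪ (X ∩ Y))' = {5, 10, 11, 15}

{5, 10, 11, 15}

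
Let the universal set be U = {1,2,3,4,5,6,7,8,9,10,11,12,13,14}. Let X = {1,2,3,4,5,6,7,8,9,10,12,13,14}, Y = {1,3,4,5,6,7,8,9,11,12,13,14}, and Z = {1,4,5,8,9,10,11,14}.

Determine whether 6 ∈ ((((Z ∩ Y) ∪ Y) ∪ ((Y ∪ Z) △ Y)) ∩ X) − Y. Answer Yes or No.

No

6 ∉ Z and 6 ∈ Y, so 6 ∉ Z ∩ Y
6 ∉ (Z ∩ Y) and 6 ∈ Y, so 6 ∈ (Z ∩ Y) ∪ Y
6 ∈ Y and 6 ∉ Z, so 6 ∈ Y ∪ Z
6 ∈ (Y ∪ Z) and 6 ∈ Y, so 6 ∉ (Y ∪ Z) △ Y
6 ∈ ((Z ∩ Y) ∪ Y) and 6 ∉ ((Y ∪ Z) △ Y), so 6 ∈ ((Z ∩ Y) ∪ Y) ∪ ((Y ∪ Z) △ Y)
6 ∈ (((Z ∩ Y) ∪ Y) ∪ ((Y ∪ Z) △ Y)) and 6 ∈ X, so 6 ∈ (((Z ∩ Y) ∪ Y) ∪ ((Y ∪ Z) △ Y)) ∩ X
6 ∈ ((((Z ∩ Y) ∪ Y) ∪ ((Y ∪ Z) △ Y)) ∩ X) and 6 ∈ Y, so 6 ∉ ((((Z ∩ Y) ∪ Y) ∪ ((Y ∪ Z) △ Y)) ∩ X) − Y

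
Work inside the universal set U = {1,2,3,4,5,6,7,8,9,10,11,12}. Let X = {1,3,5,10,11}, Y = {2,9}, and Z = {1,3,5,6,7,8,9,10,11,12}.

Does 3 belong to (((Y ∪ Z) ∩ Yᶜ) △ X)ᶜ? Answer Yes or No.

Yes

3 ∉ Y and 3 ∈ Z, so 3 ∈ Y ∪ Z
3 ∉ Y, so 3 ∈ Yᶜ
3 ∈ (Y ∪ Z) and 3 ∈ Yᶜ, so 3 ∈ (Y ∪ Z) ∩ Yᶜ
3 ∈ ((Y ∪ Z) ∩ Yᶜ) and 3 ∈ X, so 3 ∉ ((Y ∪ Z) ∩ Yᶜ) △ X
3 ∈ (((Y ∪ Z) ∩ Yᶜ) △ X)ᶜ since 3 ∉ (((Y ∪ Z) ∩ Yᶜ) △ X)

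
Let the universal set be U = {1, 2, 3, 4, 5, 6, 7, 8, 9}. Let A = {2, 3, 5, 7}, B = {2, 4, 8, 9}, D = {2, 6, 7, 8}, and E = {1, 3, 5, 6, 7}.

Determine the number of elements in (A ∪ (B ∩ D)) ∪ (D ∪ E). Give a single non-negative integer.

B ∩ D = {2, 8}
A ∪ (B ∩ D) = {2, 3, 5, 7, 8}
D ∪ E = {1, 2, 3, 5, 6, 7, 8}
(A ∪ (B ∩ D)) ∪ (D ∪ E) = {1, 2, 3, 5, 6, 7, 8}
|(A ∪ (B ∩ D)) ∪ (D ∪ E)| = 7

7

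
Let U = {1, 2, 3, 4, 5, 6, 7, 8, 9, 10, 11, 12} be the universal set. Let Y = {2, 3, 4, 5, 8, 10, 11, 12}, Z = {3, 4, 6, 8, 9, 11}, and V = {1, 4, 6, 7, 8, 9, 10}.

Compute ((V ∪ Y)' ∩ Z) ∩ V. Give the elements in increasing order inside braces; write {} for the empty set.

{}

V ∪ Y = {1, 2, 3, 4, 5, 6, 7, 8, 9, 10, 11, 12}
(V ∪ Y)' = {}
(V ∪ Y)' ∩ Z = {}
((V ∪ Y)' ∩ Z) ∩ V = {}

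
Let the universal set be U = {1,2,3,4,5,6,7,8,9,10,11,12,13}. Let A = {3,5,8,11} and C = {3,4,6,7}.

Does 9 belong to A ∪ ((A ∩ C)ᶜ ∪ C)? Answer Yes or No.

9 ∉ A and 9 ∉ C, so 9 ∉ A ∩ C
9 ∈ (A ∩ C)ᶜ since 9 ∉ (A ∩ C)
9 ∈ (A ∩ C)ᶜ and 9 ∉ C, so 9 ∈ (A ∩ C)ᶜ ∪ C
9 ∉ A and 9 ∈ ((A ∩ C)ᶜ ∪ C), so 9 ∈ A ∪ ((A ∩ C)ᶜ ∪ C)

Yes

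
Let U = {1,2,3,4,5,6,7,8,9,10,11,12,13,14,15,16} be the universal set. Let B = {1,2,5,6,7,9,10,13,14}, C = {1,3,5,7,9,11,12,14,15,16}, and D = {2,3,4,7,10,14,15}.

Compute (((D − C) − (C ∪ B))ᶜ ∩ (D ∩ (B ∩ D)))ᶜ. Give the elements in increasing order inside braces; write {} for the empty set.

{1,3,4,5,6,8,9,11,12,13,15,16}

D − C = {2,4,10}
C ∪ B = {1,2,3,5,6,7,9,10,11,12,13,14,15,16}
(D − C) − (C ∪ B) = {4}
((D − C) − (C ∪ B))ᶜ = {1,2,3,5,6,7,8,9,10,11,12,13,14,15,16}
B ∩ D = {2,7,10,14}
D ∩ (B ∩ D) = {2,7,10,14}
((D − C) − (C ∪ B))ᶜ ∩ (D ∩ (B ∩ D)) = {2,7,10,14}
(((D − C) − (C ∪ B))ᶜ ∩ (D ∩ (B ∩ D)))ᶜ = {1,3,4,5,6,8,9,11,12,13,15,16}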